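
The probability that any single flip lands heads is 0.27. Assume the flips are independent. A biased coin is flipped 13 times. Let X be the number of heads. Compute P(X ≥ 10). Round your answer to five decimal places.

0.00025

X ~ Binomial(13, 0.27); P(X ≥ 10) = Σ C(13,k) p^k (1−p)^(13−k) over k:
  k=10: C(13,10)·0.27^10·0.73^3 = 0.0002291
  k=11: C(13,11)·0.27^11·0.73^2 = 0.0000231
  k=12: C(13,12)·0.27^12·0.73^1 = 0.0000014
  k=13: C(13,13)·0.27^13·0.73^0 = 0.0000000
Total = 0.0002536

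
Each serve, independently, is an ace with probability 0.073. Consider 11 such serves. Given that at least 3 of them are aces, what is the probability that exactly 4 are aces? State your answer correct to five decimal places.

X ~ Binomial(11, 0.073). Want P(X=4 | X≥3) = P(X=4) / P(X≥3).
P(X=4) = C(11,4)·0.073^4·0.927^7 = 0.0055127
P(X≥3) = 1 − 0.4343873 − 0.3762815 − 0.1481583 = 0.0411729
Ratio = 0.0055127 / 0.0411729 = 0.1338912

0.13389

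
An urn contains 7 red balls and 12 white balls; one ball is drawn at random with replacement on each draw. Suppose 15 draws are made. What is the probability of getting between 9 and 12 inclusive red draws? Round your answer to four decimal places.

0.0580

X ~ Binomial(15, 0.368421); P(9 ≤ X ≤ 12) = Σ C(15,k) p^k (1−p)^(15−k) over k:
  k=9: C(15,9)·0.368421^9·0.631579^6 = 0.039726
  k=10: C(15,10)·0.368421^10·0.631579^5 = 0.013904
  k=11: C(15,11)·0.368421^11·0.631579^4 = 0.003687
  k=12: C(15,12)·0.368421^12·0.631579^3 = 0.000717
Total = 0.058033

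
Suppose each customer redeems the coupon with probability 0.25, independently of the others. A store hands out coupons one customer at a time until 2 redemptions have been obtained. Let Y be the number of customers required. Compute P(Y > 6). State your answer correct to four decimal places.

Needing more than 6 customers ⇔ fewer than 2 successes in the first 6. With X ~ Binomial(6, 0.25), P(Y > 6) = P(X ≤ 1).
  k=0: C(6,0)·0.25^0·0.75^6 = 0.177979
  k=1: C(6,1)·0.25^1·0.75^5 = 0.355957
P(X ≤ 1) = 0.533936

0.5339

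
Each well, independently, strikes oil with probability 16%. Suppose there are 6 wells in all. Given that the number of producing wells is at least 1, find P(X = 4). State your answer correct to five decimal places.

X ~ Binomial(6, 0.16). Want P(X=4 | X≥1) = P(X=4) / P(X≥1).
P(X=4) = C(6,4)·0.16^4·0.84^2 = 0.0069363
P(X≥1) = 1 − 0.3512980 = 0.6487020
Ratio = 0.0069363 / 0.6487020 = 0.0106926

0.01069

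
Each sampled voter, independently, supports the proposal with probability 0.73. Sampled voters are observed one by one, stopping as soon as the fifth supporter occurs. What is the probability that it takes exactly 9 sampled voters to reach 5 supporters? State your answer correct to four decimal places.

0.0771

Y = trial on which the fifth success occurs; negative binomial, r=5, p=0.73.
P(Y=9) = C(8,4) · p^5 · (1−p)^4
= 70 · 0.20731 · 0.0053144 = 0.077120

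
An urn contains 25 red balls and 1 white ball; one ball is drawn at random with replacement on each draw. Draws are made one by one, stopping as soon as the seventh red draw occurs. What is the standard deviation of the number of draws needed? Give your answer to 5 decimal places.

Y = total draws until the seventh success; negative binomial with r=7, p=0.961538.
SD(Y) = √[r(1−p)/p²] = √(0.2912000) = 0.5396295

0.53963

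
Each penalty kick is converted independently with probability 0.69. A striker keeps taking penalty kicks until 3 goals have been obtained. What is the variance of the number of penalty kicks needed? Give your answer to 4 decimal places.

1.9534

Y = total penalty kicks until the third success; negative binomial with r=3, p=0.69.
Var(Y) = r(1−p)/p² = 3·0.31 / 0.69² = 1.953371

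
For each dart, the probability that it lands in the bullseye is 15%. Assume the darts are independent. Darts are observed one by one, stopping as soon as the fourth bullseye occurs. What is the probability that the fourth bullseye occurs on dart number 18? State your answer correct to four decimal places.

0.0354

Y = trial on which the fourth success occurs; negative binomial, r=4, p=0.15.
P(Y=18) = C(17,3) · p^4 · (1−p)^14
= 680 · 0.00050625 · 0.10277 = 0.035378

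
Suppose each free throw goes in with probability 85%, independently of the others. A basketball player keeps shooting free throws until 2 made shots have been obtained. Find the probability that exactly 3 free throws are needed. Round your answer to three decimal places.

0.217

Y = trial on which the second success occurs; negative binomial, r=2, p=0.85.
P(Y=3) = C(2,1) · p^2 · (1−p)^1
= 2 · 0.7225 · 0.15 = 0.21675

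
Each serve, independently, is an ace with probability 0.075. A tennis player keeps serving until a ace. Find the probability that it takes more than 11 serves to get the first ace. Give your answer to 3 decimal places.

Y = number of serves to the first success; geometric, p = 0.075.
P(Y > 11) = P(first 11 all fail) = (1−p)^11 = 0.42419

0.424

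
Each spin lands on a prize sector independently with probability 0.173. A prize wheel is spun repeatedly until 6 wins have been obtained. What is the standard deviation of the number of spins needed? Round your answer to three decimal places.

Y = total spins until the sixth success; negative binomial with r=6, p=0.173.
SD(Y) = √[r(1−p)/p²] = √(165.79238) = 12.87604

12.876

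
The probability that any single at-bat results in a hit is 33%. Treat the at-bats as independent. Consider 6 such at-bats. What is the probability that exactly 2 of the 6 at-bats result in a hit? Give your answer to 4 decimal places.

0.3292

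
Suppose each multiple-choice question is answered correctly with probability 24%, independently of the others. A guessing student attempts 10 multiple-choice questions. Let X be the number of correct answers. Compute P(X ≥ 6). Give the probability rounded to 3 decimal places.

X ~ Binomial(10, 0.24); P(X ≥ 6) = Σ C(10,k) p^k (1−p)^(10−k) over k:
  k=6: C(10,6)·0.24^6·0.76^4 = 0.01339
  k=7: C(10,7)·0.24^7·0.76^3 = 0.00242
  k=8: C(10,8)·0.24^8·0.76^2 = 0.00029
  k=9: C(10,9)·0.24^9·0.76^1 = 0.00002
  k=10: C(10,10)·0.24^10·0.76^0 = 0.00000
Total = 0.01611

0.016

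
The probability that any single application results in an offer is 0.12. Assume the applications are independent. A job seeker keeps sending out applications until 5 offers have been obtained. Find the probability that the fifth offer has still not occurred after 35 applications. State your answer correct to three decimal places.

Needing more than 35 applications ⇔ fewer than 5 successes in the first 35. With X ~ Binomial(35, 0.12), P(Y > 35) = P(X ≤ 4).
  k=0: C(35,0)·0.12^0·0.88^35 = 0.01140
  k=1: C(35,1)·0.12^1·0.88^34 = 0.05441
  k=2: C(35,2)·0.12^2·0.88^33 = 0.12613
  k=3: C(35,3)·0.12^3·0.88^32 = 0.18919
  k=4: C(35,4)·0.12^4·0.88^31 = 0.20639
P(X ≤ 4) = 0.58751

0.588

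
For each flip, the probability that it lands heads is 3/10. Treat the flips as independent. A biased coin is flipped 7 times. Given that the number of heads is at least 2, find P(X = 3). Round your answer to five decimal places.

0.33835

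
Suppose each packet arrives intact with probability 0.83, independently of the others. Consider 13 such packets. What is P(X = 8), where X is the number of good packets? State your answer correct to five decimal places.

X ~ Binomial(n=13, p=0.83).
P(X=8) = C(13,8) · p^8 · (1−p)^5
= 1287 · 0.22523 · 0.00014199 = 0.0411574

0.04116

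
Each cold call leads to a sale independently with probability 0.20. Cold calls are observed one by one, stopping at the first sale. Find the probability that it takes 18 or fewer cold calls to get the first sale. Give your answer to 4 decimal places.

0.9820

Y = number of cold calls to the first success; geometric, p = 0.20.
P(Y ≤ 18) = 1 − (1−p)^18 = 1 − 0.018014 = 0.981986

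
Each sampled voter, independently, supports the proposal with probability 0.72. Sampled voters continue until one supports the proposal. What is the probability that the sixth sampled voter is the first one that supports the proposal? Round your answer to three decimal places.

Geometric (trials to first success), p = 0.72.
P(Y = 6) = (1−p)^5 · p = 0.001721 · 0.72 = 0.00124

0.001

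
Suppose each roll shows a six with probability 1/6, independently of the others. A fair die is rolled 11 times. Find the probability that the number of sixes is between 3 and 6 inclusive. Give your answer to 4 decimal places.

X ~ Binomial(11, 0.166667); P(3 ≤ X ≤ 6) = Σ C(11,k) p^k (1−p)^(11−k) over k:
  k=3: C(11,3)·0.166667^3·0.833333^8 = 0.177656
  k=4: C(11,4)·0.166667^4·0.833333^7 = 0.071062
  k=5: C(11,5)·0.166667^5·0.833333^6 = 0.019897
  k=6: C(11,6)·0.166667^6·0.833333^5 = 0.003979
Total = 0.272596

0.2726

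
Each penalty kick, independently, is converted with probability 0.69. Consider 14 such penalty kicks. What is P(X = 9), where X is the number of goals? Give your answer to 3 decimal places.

0.203

X ~ Binomial(n=14, p=0.69).
P(X=9) = C(14,9) · p^9 · (1−p)^5
= 2002 · 0.035452 · 0.0028629 = 0.20320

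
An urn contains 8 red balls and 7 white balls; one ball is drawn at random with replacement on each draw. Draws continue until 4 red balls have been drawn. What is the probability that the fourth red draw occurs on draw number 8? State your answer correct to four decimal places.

Y = trial on which the fourth success occurs; negative binomial, r=4, p=0.533333.
P(Y=8) = C(7,3) · p^4 · (1−p)^4
= 35 · 0.080909 · 0.047427 = 0.134304

0.1343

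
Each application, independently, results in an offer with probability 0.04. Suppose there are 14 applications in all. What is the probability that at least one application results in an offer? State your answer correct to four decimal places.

0.4353

P(at least one) = 1 − P(none) = 1 − (1 − 0.04)^14
= 1 − 0.564673 = 0.435327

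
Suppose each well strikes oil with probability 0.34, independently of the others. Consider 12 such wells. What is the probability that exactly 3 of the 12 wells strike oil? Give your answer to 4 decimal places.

0.2055

X ~ Binomial(n=12, p=0.34).
P(X=3) = C(12,3) · p^3 · (1−p)^9
= 220 · 0.039304 · 0.023763 = 0.205473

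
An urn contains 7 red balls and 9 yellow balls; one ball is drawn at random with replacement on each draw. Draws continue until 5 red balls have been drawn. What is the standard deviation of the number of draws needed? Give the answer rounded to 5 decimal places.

3.83326

Y = total draws until the fifth success; negative binomial with r=5, p=0.4375.
SD(Y) = √[r(1−p)/p²] = √(14.6938776) = 3.8332594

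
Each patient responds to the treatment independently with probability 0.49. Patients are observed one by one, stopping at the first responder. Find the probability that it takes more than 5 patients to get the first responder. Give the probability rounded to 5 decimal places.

Y = number of patients to the first success; geometric, p = 0.49.
P(Y > 5) = P(first 5 all fail) = (1−p)^5 = 0.0345025

0.03450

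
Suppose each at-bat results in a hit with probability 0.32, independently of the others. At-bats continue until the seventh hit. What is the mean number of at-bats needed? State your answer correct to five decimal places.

Y = total at-bats until the seventh success; negative binomial with r=7, p=0.32.
E[Y] = r / p = 7 / 0.32 = 21.8750000

21.87500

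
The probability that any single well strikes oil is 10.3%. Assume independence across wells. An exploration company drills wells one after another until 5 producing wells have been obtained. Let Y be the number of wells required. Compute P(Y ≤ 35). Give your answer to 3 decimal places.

Finishing within 35 wells ⇔ at least 5 successes in the first 35. With X ~ Binomial(35, 0.103), P(Y ≤ 35) = 1 − P(X ≤ 4).
  k=0: C(35,0)·0.103^0·0.897^35 = 0.02227
  k=1: C(35,1)·0.103^1·0.897^34 = 0.08951
  k=2: C(35,2)·0.103^2·0.897^33 = 0.17472
  k=3: C(35,3)·0.103^3·0.897^32 = 0.22069
  k=4: C(35,4)·0.103^4·0.897^31 = 0.20273
1 − 0.70991 = 0.29009

0.290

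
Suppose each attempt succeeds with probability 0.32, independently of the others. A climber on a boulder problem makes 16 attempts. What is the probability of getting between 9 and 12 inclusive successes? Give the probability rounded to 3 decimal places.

0.039

X ~ Binomial(16, 0.32); P(9 ≤ X ≤ 12) = Σ C(16,k) p^k (1−p)^(16−k) over k:
  k=9: C(16,9)·0.32^9·0.68^7 = 0.02706
  k=10: C(16,10)·0.32^10·0.68^6 = 0.00891
  k=11: C(16,11)·0.32^11·0.68^5 = 0.00229
  k=12: C(16,12)·0.32^12·0.68^4 = 0.00045
Total = 0.03871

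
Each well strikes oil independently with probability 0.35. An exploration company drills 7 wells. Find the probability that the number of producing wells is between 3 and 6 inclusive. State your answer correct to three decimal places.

X ~ Binomial(7, 0.35); P(3 ≤ X ≤ 6) = Σ C(7,k) p^k (1−p)^(7−k) over k:
  k=3: C(7,3)·0.35^3·0.65^4 = 0.26787
  k=4: C(7,4)·0.35^4·0.65^3 = 0.14424
  k=5: C(7,5)·0.35^5·0.65^2 = 0.04660
  k=6: C(7,6)·0.35^6·0.65^1 = 0.00836
Total = 0.46707

0.467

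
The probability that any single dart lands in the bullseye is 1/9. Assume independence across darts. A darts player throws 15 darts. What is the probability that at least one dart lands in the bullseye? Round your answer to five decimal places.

P(at least one) = 1 − P(none) = 1 − (1 − 0.111111)^15
= 1 − 0.1708882 = 0.8291118

0.82911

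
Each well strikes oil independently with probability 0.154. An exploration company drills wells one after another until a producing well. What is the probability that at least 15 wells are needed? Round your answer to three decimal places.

Y = number of wells to the first success; geometric, p = 0.154.
P(Y > 14) = P(first 14 all fail) = (1−p)^14 = 0.09620

0.096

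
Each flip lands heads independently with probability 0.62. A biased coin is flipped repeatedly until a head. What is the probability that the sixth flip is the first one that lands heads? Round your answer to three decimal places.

Geometric (trials to first success), p = 0.62.
P(Y = 6) = (1−p)^5 · p = 0.0079235 · 0.62 = 0.00491

0.005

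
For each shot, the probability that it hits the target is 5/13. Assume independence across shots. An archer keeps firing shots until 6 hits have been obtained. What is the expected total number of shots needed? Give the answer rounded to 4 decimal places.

15.6000

Y = total shots until the sixth success; negative binomial with r=6, p=0.384615.
E[Y] = r / p = 6 / 0.384615 = 15.600000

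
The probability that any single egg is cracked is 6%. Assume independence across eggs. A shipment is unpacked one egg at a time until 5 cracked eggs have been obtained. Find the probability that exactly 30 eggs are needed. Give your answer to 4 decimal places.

Y = trial on which the fifth success occurs; negative binomial, r=5, p=0.06.
P(Y=30) = C(29,4) · p^5 · (1−p)^25
= 23751 · 7.776e-07 · 0.21291 = 0.003932

0.0039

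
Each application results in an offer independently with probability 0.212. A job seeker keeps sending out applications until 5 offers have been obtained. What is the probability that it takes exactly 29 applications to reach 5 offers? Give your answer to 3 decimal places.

0.029

Y = trial on which the fifth success occurs; negative binomial, r=5, p=0.212.
P(Y=29) = C(28,4) · p^5 · (1−p)^24
= 20475 · 0.00042823 · 0.0032857 = 0.02881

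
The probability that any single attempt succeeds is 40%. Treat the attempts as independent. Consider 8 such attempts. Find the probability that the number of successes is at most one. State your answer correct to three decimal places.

0.106

X ~ Binomial(8, 0.40); P(X ≤ 1) = Σ C(8,k) p^k (1−p)^(8−k) over k:
  k=0: C(8,0)·0.40^0·0.60^8 = 0.01680
  k=1: C(8,1)·0.40^1·0.60^7 = 0.08958
Total = 0.10638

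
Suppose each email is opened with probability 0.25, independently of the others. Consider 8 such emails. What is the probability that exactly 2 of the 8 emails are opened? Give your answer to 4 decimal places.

X ~ Binomial(n=8, p=0.25).
P(X=2) = C(8,2) · p^2 · (1−p)^6
= 28 · 0.0625 · 0.17798 = 0.311462

0.3115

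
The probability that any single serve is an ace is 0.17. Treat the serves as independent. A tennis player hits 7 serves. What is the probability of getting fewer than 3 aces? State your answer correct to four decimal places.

0.8995

X ~ Binomial(7, 0.17); P(X ≤ 2) = Σ C(7,k) p^k (1−p)^(7−k) over k:
  k=0: C(7,0)·0.17^0·0.83^7 = 0.271361
  k=1: C(7,1)·0.17^1·0.83^6 = 0.389059
  k=2: C(7,2)·0.17^2·0.83^5 = 0.239060
Total = 0.899480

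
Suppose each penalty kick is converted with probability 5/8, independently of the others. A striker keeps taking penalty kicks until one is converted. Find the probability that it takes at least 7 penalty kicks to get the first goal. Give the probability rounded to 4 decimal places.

0.0028

Y = number of penalty kicks to the first success; geometric, p = 0.625.
P(Y > 6) = P(first 6 all fail) = (1−p)^6 = 0.002781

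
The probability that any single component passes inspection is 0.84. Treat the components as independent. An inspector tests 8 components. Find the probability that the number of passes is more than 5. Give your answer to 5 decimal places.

0.87740

X ~ Binomial(8, 0.84); P(X ≥ 6) = Σ C(8,k) p^k (1−p)^(8−k) over k:
  k=6: C(8,6)·0.84^6·0.16^2 = 0.2518104
  k=7: C(8,7)·0.84^7·0.16^1 = 0.3777156
  k=8: C(8,8)·0.84^8·0.16^0 = 0.2478759
Total = 0.8774020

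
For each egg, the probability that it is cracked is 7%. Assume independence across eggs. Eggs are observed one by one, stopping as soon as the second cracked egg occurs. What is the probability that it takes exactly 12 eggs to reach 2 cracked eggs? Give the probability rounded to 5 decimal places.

0.02609

Y = trial on which the second success occurs; negative binomial, r=2, p=0.07.
P(Y=12) = C(11,1) · p^2 · (1−p)^10
= 11 · 0.0049 · 0.48398 = 0.0260866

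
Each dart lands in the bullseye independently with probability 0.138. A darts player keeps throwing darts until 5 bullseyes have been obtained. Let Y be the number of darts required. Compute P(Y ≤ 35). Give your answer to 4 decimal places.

0.5404

Finishing within 35 darts ⇔ at least 5 successes in the first 35. With X ~ Binomial(35, 0.138), P(Y ≤ 35) = 1 − P(X ≤ 4).
  k=0: C(35,0)·0.138^0·0.862^35 = 0.005530
  k=1: C(35,1)·0.138^1·0.862^34 = 0.030988
  k=2: C(35,2)·0.138^2·0.862^33 = 0.084336
  k=3: C(35,3)·0.138^3·0.862^32 = 0.148518
  k=4: C(35,4)·0.138^4·0.862^31 = 0.190213
1 − 0.459586 = 0.540414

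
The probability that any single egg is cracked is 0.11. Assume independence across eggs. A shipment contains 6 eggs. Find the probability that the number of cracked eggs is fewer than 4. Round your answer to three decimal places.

0.998

X ~ Binomial(6, 0.11); P(X ≤ 3) = Σ C(6,k) p^k (1−p)^(6−k) over k:
  k=0: C(6,0)·0.11^0·0.89^6 = 0.49698
  k=1: C(6,1)·0.11^1·0.89^5 = 0.36855
  k=2: C(6,2)·0.11^2·0.89^4 = 0.11388
  k=3: C(6,3)·0.11^3·0.89^3 = 0.01877
Total = 0.99817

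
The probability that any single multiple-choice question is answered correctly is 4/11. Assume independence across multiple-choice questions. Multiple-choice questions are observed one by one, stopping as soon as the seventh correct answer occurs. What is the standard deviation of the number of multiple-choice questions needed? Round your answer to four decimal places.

Y = total multiple-choice questions until the seventh success; negative binomial with r=7, p=0.363636.
SD(Y) = √[r(1−p)/p²] = √(33.687500) = 5.804093

5.8041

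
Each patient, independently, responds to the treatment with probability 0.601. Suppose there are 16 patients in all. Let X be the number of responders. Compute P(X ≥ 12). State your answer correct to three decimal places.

0.169

X ~ Binomial(16, 0.601); P(X ≥ 12) = Σ C(16,k) p^k (1−p)^(16−k) over k:
  k=12: C(16,12)·0.601^12·0.399^4 = 0.10244
  k=13: C(16,13)·0.601^13·0.399^3 = 0.04748
  k=14: C(16,14)·0.601^14·0.399^2 = 0.01532
  k=15: C(16,15)·0.601^15·0.399^1 = 0.00308
  k=16: C(16,16)·0.601^16·0.399^0 = 0.00029
Total = 0.16860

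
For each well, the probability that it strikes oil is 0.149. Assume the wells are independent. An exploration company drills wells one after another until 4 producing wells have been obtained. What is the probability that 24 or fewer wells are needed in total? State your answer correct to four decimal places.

0.4896

Finishing within 24 wells ⇔ at least 4 successes in the first 24. With X ~ Binomial(24, 0.149), P(Y ≤ 24) = 1 − P(X ≤ 3).
  k=0: C(24,0)·0.149^0·0.851^24 = 0.020812
  k=1: C(24,1)·0.149^1·0.851^23 = 0.087454
  k=2: C(24,2)·0.149^2·0.851^22 = 0.176089
  k=3: C(24,3)·0.149^3·0.851^21 = 0.226095
1 − 0.510449 = 0.489551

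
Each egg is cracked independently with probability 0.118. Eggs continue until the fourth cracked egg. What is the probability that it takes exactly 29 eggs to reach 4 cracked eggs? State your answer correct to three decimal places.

Y = trial on which the fourth success occurs; negative binomial, r=4, p=0.118.
P(Y=29) = C(28,3) · p^4 · (1−p)^25
= 3276 · 0.00019388 · 0.043323 = 0.02752

0.028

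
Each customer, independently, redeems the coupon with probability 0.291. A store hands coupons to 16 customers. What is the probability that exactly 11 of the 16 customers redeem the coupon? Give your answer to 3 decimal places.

0.001

X ~ Binomial(n=16, p=0.291).
P(X=11) = C(16,11) · p^11 · (1−p)^5
= 4368 · 1.2671e-06 · 0.17916 = 0.00099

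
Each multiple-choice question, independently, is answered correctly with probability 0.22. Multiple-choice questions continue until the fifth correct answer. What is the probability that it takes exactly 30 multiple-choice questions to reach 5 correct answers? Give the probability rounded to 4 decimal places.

0.0246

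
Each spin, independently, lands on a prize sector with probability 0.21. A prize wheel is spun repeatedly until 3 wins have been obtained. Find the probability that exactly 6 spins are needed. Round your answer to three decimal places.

Y = trial on which the third success occurs; negative binomial, r=3, p=0.21.
P(Y=6) = C(5,2) · p^3 · (1−p)^3
= 10 · 0.009261 · 0.49304 = 0.04566

0.046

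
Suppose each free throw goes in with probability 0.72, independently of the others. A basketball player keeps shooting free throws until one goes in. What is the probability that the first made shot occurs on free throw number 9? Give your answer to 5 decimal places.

0.00003

Geometric (trials to first success), p = 0.72.
P(Y = 9) = (1−p)^8 · p = 3.778e-05 · 0.72 = 0.0000272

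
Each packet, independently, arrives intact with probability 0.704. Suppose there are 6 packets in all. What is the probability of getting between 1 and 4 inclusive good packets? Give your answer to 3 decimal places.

0.570

X ~ Binomial(6, 0.704); P(1 ≤ X ≤ 4) = Σ C(6,k) p^k (1−p)^(6−k) over k:
  k=1: C(6,1)·0.704^1·0.296^5 = 0.00960
  k=2: C(6,2)·0.704^2·0.296^4 = 0.05707
  k=3: C(6,3)·0.704^3·0.296^3 = 0.18098
  k=4: C(6,4)·0.704^4·0.296^2 = 0.32282
Total = 0.57047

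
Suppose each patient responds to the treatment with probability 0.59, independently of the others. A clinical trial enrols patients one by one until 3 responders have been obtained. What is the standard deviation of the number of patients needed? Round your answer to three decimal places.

1.880

Y = total patients until the third success; negative binomial with r=3, p=0.59.
SD(Y) = √[r(1−p)/p²] = √(3.53347) = 1.87975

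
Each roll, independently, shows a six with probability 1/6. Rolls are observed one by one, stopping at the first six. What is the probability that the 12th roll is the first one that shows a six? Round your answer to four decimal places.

0.0224

Geometric (trials to first success), p = 0.166667.
P(Y = 12) = (1−p)^11 · p = 0.13459 · 0.166667 = 0.022431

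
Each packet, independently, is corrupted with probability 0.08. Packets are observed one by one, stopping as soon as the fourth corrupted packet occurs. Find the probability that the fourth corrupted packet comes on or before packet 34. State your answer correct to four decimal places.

Finishing within 34 packets ⇔ at least 4 successes in the first 34. With X ~ Binomial(34, 0.08), P(Y ≤ 34) = 1 − P(X ≤ 3).
  k=0: C(34,0)·0.08^0·0.92^34 = 0.058720
  k=1: C(34,1)·0.08^1·0.92^33 = 0.173607
  k=2: C(34,2)·0.08^2·0.92^32 = 0.249088
  k=3: C(34,3)·0.08^3·0.92^31 = 0.231038
1 − 0.712454 = 0.287546

0.2875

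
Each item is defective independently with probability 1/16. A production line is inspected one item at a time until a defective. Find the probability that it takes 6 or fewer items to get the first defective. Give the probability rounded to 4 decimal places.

0.3211

Y = number of items to the first success; geometric, p = 0.0625.
P(Y ≤ 6) = 1 − (1−p)^6 = 1 − 0.678934 = 0.321066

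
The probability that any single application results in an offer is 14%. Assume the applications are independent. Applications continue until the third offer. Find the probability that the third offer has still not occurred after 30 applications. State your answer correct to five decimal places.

Needing more than 30 applications ⇔ fewer than 3 successes in the first 30. With X ~ Binomial(30, 0.14), P(Y > 30) = P(X ≤ 2).
  k=0: C(30,0)·0.14^0·0.86^30 = 0.0108381
  k=1: C(30,1)·0.14^1·0.86^29 = 0.0529303
  k=2: C(30,2)·0.14^2·0.86^28 = 0.1249401
P(X ≤ 2) = 0.1887085

0.18871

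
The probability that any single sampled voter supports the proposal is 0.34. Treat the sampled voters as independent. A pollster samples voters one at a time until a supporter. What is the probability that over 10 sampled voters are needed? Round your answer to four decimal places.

0.0157

Y = number of sampled voters to the first success; geometric, p = 0.34.
P(Y > 10) = P(first 10 all fail) = (1−p)^10 = 0.015683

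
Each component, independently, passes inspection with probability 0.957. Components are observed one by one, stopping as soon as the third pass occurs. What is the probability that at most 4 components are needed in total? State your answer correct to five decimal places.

0.98953

Finishing within 4 components ⇔ at least 3 successes in the first 4. With X ~ Binomial(4, 0.957), P(Y ≤ 4) = 1 − P(X ≤ 2).
  k=0: C(4,0)·0.957^0·0.043^4 = 0.0000034
  k=1: C(4,1)·0.957^1·0.043^3 = 0.0003044
  k=2: C(4,2)·0.957^2·0.043^2 = 0.0101604
1 − 0.0104682 = 0.9895318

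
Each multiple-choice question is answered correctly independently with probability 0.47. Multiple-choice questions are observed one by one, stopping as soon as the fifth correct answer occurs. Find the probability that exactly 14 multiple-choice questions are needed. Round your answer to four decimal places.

Y = trial on which the fifth success occurs; negative binomial, r=5, p=0.47.
P(Y=14) = C(13,4) · p^5 · (1−p)^9
= 715 · 0.022935 · 0.0032998 = 0.054110

0.0541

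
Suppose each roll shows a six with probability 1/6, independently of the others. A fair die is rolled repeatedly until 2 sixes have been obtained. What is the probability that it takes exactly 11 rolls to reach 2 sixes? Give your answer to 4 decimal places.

0.0538

Y = trial on which the second success occurs; negative binomial, r=2, p=0.166667.
P(Y=11) = C(10,1) · p^2 · (1−p)^9
= 10 · 0.027778 · 0.19381 = 0.053835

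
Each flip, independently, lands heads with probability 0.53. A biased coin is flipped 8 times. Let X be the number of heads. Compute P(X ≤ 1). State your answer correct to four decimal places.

X ~ Binomial(8, 0.53); P(X ≤ 1) = Σ C(8,k) p^k (1−p)^(8−k) over k:
  k=0: C(8,0)·0.53^0·0.47^8 = 0.002381
  k=1: C(8,1)·0.53^1·0.47^7 = 0.021481
Total = 0.023862

0.0239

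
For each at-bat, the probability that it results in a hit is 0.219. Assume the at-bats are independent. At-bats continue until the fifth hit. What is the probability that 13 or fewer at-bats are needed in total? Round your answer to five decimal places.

0.13503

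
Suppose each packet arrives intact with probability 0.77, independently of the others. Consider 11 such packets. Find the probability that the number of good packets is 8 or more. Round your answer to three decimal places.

0.767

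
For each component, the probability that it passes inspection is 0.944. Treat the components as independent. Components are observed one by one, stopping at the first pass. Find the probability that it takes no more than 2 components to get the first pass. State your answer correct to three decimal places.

Y = number of components to the first success; geometric, p = 0.944.
P(Y ≤ 2) = 1 − (1−p)^2 = 1 − 0.00314 = 0.99686

0.997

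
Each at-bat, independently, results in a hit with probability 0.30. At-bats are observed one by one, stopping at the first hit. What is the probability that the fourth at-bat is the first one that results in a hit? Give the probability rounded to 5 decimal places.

Geometric (trials to first success), p = 0.30.
P(Y = 4) = (1−p)^3 · p = 0.343 · 0.30 = 0.1029000

0.10290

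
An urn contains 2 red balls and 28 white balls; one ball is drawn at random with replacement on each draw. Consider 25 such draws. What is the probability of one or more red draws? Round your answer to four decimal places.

0.8218

P(at least one) = 1 − P(none) = 1 − (1 − 0.066667)^25
= 1 − 0.178205 = 0.821795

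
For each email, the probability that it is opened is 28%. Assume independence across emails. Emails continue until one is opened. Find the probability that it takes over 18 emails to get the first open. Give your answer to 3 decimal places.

0.003

Y = number of emails to the first success; geometric, p = 0.28.
P(Y > 18) = P(first 18 all fail) = (1−p)^18 = 0.00270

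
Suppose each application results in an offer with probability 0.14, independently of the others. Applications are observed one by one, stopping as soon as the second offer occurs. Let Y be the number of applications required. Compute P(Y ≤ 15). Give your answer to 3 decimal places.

0.642

Finishing within 15 applications ⇔ at least 2 successes in the first 15. With X ~ Binomial(15, 0.14), P(Y ≤ 15) = 1 − P(X ≤ 1).
  k=0: C(15,0)·0.14^0·0.86^15 = 0.10411
  k=1: C(15,1)·0.14^1·0.86^14 = 0.25421
1 − 0.35832 = 0.64168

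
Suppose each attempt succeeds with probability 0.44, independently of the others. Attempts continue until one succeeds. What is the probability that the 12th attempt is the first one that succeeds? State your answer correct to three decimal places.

Geometric (trials to first success), p = 0.44.
P(Y = 12) = (1−p)^11 · p = 0.0016985 · 0.44 = 0.00075

0.001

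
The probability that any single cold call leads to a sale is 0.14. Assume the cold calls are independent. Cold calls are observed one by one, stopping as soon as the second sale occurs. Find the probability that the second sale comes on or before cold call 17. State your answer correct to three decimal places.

0.710

Finishing within 17 cold calls ⇔ at least 2 successes in the first 17. With X ~ Binomial(17, 0.14), P(Y ≤ 17) = 1 − P(X ≤ 1).
  k=0: C(17,0)·0.14^0·0.86^17 = 0.07700
  k=1: C(17,1)·0.14^1·0.86^16 = 0.21308
1 − 0.29008 = 0.70992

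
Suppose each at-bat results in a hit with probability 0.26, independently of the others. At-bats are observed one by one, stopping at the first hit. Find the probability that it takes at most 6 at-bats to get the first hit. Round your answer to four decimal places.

Y = number of at-bats to the first success; geometric, p = 0.26.
P(Y ≤ 6) = 1 − (1−p)^6 = 1 − 0.164206 = 0.835794

0.8358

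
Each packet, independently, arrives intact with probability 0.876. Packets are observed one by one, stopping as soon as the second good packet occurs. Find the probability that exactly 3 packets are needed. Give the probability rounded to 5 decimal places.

Y = trial on which the second success occurs; negative binomial, r=2, p=0.876.
P(Y=3) = C(2,1) · p^2 · (1−p)^1
= 2 · 0.76738 · 0.124 = 0.1903092

0.19031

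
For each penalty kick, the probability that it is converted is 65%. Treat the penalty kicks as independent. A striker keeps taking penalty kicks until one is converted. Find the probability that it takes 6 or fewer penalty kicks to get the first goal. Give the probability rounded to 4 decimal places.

0.9982

Y = number of penalty kicks to the first success; geometric, p = 0.65.
P(Y ≤ 6) = 1 − (1−p)^6 = 1 − 0.001838 = 0.998162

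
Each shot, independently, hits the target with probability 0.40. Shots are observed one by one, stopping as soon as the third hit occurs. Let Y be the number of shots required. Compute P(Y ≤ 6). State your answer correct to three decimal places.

0.456

Finishing within 6 shots ⇔ at least 3 successes in the first 6. With X ~ Binomial(6, 0.40), P(Y ≤ 6) = 1 − P(X ≤ 2).
  k=0: C(6,0)·0.40^0·0.60^6 = 0.04666
  k=1: C(6,1)·0.40^1·0.60^5 = 0.18662
  k=2: C(6,2)·0.40^2·0.60^4 = 0.31104
1 − 0.54432 = 0.45568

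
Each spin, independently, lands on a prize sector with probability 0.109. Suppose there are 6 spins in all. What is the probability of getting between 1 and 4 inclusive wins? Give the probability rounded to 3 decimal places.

X ~ Binomial(6, 0.109); P(1 ≤ X ≤ 4) = Σ C(6,k) p^k (1−p)^(6−k) over k:
  k=1: C(6,1)·0.109^1·0.891^5 = 0.36725
  k=2: C(6,2)·0.109^2·0.891^4 = 0.11232
  k=3: C(6,3)·0.109^3·0.891^3 = 0.01832
  k=4: C(6,4)·0.109^4·0.891^2 = 0.00168
Total = 0.49957

0.500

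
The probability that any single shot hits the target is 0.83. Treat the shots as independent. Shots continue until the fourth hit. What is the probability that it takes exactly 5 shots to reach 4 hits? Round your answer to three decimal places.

Y = trial on which the fourth success occurs; negative binomial, r=4, p=0.83.
P(Y=5) = C(4,3) · p^4 · (1−p)^1
= 4 · 0.47458 · 0.17 = 0.32272

0.323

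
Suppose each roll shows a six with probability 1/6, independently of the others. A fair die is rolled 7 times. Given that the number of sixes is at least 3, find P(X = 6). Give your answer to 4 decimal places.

0.0013

X ~ Binomial(7, 0.166667). Want P(X=6 | X≥3) = P(X=6) / P(X≥3).
P(X=6) = C(7,6)·0.166667^6·0.833333^1 = 0.000125
P(X≥3) = 1 − 0.279082 − 0.390714 − 0.234429 = 0.095775
Ratio = 0.000125 / 0.095775 = 0.001305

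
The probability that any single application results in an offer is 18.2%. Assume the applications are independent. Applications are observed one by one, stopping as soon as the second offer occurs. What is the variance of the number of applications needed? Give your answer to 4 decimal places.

Y = total applications until the second success; negative binomial with r=2, p=0.182.
Var(Y) = r(1−p)/p² = 2·0.818 / 0.182² = 49.390170

49.3902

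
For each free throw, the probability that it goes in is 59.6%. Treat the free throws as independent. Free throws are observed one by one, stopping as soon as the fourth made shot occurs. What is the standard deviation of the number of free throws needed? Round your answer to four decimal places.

Y = total free throws until the fourth success; negative binomial with r=4, p=0.596.
SD(Y) = √[r(1−p)/p²] = √(4.549345) = 2.132919

2.1329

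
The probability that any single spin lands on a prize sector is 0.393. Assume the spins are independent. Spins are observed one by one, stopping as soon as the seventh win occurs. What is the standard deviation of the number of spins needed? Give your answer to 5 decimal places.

Y = total spins until the seventh success; negative binomial with r=7, p=0.393.
SD(Y) = √[r(1−p)/p²] = √(27.5106993) = 5.2450643

5.24506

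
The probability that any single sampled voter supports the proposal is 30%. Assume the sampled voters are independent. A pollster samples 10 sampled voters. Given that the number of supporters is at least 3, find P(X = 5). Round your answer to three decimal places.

X ~ Binomial(10, 0.30). Want P(X=5 | X≥3) = P(X=5) / P(X≥3).
P(X=5) = C(10,5)·0.30^5·0.70^5 = 0.10292
P(X≥3) = 1 − 0.02825 − 0.12106 − 0.23347 = 0.61722
Ratio = 0.10292 / 0.61722 = 0.16675

0.167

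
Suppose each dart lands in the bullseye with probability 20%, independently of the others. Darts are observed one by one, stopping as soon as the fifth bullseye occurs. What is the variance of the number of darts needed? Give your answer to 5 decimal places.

Y = total darts until the fifth success; negative binomial with r=5, p=0.20.
Var(Y) = r(1−p)/p² = 5·0.80 / 0.20² = 100.0000000

100.00000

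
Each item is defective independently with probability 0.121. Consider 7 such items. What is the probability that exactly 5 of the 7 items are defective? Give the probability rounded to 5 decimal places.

0.00042

X ~ Binomial(n=7, p=0.121).
P(X=5) = C(7,5) · p^5 · (1−p)^2
= 21 · 2.5937e-05 · 0.77264 = 0.0004208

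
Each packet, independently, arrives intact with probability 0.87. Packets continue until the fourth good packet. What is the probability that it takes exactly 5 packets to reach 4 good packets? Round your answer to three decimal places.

Y = trial on which the fourth success occurs; negative binomial, r=4, p=0.87.
P(Y=5) = C(4,3) · p^4 · (1−p)^1
= 4 · 0.5729 · 0.13 = 0.29791

0.298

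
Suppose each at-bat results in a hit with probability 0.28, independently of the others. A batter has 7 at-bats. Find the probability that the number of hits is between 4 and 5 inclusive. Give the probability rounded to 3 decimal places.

0.099

X ~ Binomial(7, 0.28); P(4 ≤ X ≤ 5) = Σ C(7,k) p^k (1−p)^(7−k) over k:
  k=4: C(7,4)·0.28^4·0.72^3 = 0.08030
  k=5: C(7,5)·0.28^5·0.72^2 = 0.01874
Total = 0.09903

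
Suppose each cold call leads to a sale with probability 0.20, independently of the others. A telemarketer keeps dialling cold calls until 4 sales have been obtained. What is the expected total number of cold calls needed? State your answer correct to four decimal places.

Y = total cold calls until the fourth success; negative binomial with r=4, p=0.20.
E[Y] = r / p = 4 / 0.20 = 20.000000

20.0000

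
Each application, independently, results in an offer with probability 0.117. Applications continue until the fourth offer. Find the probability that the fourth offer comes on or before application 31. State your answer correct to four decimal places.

Finishing within 31 applications ⇔ at least 4 successes in the first 31. With X ~ Binomial(31, 0.117), P(Y ≤ 31) = 1 − P(X ≤ 3).
  k=0: C(31,0)·0.117^0·0.883^31 = 0.021124
  k=1: C(31,1)·0.117^1·0.883^30 = 0.086770
  k=2: C(31,2)·0.117^2·0.883^29 = 0.172459
  k=3: C(31,3)·0.117^3·0.883^28 = 0.220896
1 − 0.501248 = 0.498752

0.4988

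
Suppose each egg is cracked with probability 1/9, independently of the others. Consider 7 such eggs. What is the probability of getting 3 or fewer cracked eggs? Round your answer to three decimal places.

0.996

X ~ Binomial(7, 0.111111); P(X ≤ 3) = Σ C(7,k) p^k (1−p)^(7−k) over k:
  k=0: C(7,0)·0.111111^0·0.888889^7 = 0.43846
  k=1: C(7,1)·0.111111^1·0.888889^6 = 0.38365
  k=2: C(7,2)·0.111111^2·0.888889^5 = 0.14387
  k=3: C(7,3)·0.111111^3·0.888889^4 = 0.02997
Total = 0.99596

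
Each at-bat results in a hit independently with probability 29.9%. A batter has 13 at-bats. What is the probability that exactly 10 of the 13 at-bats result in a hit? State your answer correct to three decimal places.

0.001

X ~ Binomial(n=13, p=0.299).
P(X=10) = C(13,10) · p^10 · (1−p)^3
= 286 · 5.711e-06 · 0.34447 = 0.00056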